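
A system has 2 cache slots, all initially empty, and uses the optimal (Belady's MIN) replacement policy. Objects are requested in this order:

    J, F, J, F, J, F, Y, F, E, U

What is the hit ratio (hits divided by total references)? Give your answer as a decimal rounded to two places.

J -> fault, frames (J)
F -> fault, frames (J F)
J -> hit
F -> hit
J -> hit
F -> hit
Y -> fault, evict J, frames (F Y)
F -> hit
E -> fault, evict Y, frames (F E)
U -> fault, evict E, frames (F U)
Hits: 5 of 10 references → 5/10 = 0.5000.

0.50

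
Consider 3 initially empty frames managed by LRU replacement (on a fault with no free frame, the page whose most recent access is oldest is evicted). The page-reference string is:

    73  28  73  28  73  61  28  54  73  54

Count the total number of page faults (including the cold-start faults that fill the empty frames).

5

73 -> fault, frames [73]
28 -> fault, frames [73, 28]
73 -> hit
28 -> hit
73 -> hit
61 -> fault, frames [28, 73, 61]
28 -> hit
54 -> fault, evict 73, frames [61, 28, 54]
73 -> fault, evict 61, frames [28, 54, 73]
54 -> hit
Page faults: 5.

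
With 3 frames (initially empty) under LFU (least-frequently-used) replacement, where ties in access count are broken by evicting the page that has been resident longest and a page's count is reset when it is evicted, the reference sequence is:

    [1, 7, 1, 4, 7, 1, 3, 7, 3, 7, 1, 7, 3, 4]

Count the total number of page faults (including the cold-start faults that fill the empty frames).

1 → fault, frames {1}
7 → fault, frames {1,7}
1 → hit
4 → fault, frames {1,7,4}
7 → hit
1 → hit
3 → fault, evict 4, frames {1,7,3}
7 → hit
3 → hit
7 → hit
1 → hit
7 → hit
3 → hit
4 → fault, evict 3, frames {1,7,4}
Page faults: 5.

5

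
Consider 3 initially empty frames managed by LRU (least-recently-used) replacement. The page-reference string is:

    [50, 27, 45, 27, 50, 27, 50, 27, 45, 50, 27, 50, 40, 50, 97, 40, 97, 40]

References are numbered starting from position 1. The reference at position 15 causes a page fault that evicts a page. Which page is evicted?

pos 1: 50 -> miss, frames [50]
pos 2: 27 -> miss, frames [50, 27]
pos 3: 45 -> miss, frames [50, 27, 45]
pos 4: 27 -> hit
pos 5: 50 -> hit
pos 6: 27 -> hit
pos 7: 50 -> hit
pos 8: 27 -> hit
pos 9: 45 -> hit
pos 10: 50 -> hit
pos 11: 27 -> hit
pos 12: 50 -> hit
pos 13: 40 -> miss, evict 45, frames [27, 50, 40]
pos 14: 50 -> hit
pos 15: 97 -> miss, evict 27, frames [40, 50, 97]
At position 15, page 27 is evicted.

27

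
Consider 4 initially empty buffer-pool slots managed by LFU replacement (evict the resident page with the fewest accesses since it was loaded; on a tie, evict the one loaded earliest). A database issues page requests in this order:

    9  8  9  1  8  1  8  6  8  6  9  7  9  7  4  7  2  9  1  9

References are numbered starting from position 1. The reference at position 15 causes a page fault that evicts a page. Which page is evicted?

6

pos 1: 9 -> miss, frames {9}
pos 2: 8 -> miss, frames {9,8}
pos 3: 9 -> hit
pos 4: 1 -> miss, frames {9,8,1}
pos 5: 8 -> hit
pos 6: 1 -> hit
pos 7: 8 -> hit
pos 8: 6 -> miss, frames {9,8,1,6}
pos 9: 8 -> hit
pos 10: 6 -> hit
pos 11: 9 -> hit
pos 12: 7 -> miss, evict 1, frames {9,8,6,7}
pos 13: 9 -> hit
pos 14: 7 -> hit
pos 15: 4 -> miss, evict 6, frames {9,8,7,4}
At position 15, page 6 is evicted.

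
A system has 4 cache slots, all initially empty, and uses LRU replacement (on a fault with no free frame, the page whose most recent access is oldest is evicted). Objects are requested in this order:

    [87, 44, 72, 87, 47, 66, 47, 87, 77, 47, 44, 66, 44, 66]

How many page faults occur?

8

87 -> fault, frames {87}
44 -> fault, frames {87,44}
72 -> fault, frames {87,44,72}
87 -> hit
47 -> fault, frames {44,72,87,47}
66 -> fault, evict 44, frames {72,87,47,66}
47 -> hit
87 -> hit
77 -> fault, evict 72, frames {66,47,87,77}
47 -> hit
44 -> fault, evict 66, frames {87,77,47,44}
66 -> fault, evict 87, frames {77,47,44,66}
44 -> hit
66 -> hit
Page faults: 8.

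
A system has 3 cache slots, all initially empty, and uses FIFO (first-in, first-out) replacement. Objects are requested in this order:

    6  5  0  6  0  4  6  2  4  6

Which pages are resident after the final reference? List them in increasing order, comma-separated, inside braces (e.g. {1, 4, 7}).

6 → miss, frames {6}
5 → miss, frames {6,5}
0 → miss, frames {6,5,0}
6 → hit
0 → hit
4 → miss, evict 6, frames {5,0,4}
6 → miss, evict 5, frames {0,4,6}
2 → miss, evict 0, frames {4,6,2}
4 → hit
6 → hit

{2, 4, 6}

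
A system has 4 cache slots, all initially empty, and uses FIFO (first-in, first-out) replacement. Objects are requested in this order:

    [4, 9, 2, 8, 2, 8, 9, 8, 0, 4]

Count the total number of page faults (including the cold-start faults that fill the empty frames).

4 -> miss, frames (4)
9 -> miss, frames (4 9)
2 -> miss, frames (4 9 2)
8 -> miss, frames (4 9 2 8)
2 -> hit
8 -> hit
9 -> hit
8 -> hit
0 -> miss, evict 4, frames (9 2 8 0)
4 -> miss, evict 9, frames (2 8 0 4)
Page faults: 6.

6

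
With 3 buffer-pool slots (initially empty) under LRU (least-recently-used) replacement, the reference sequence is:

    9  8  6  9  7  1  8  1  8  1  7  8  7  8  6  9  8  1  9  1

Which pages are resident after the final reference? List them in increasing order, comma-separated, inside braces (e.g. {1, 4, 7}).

{1, 8, 9}

9 → miss, frames {9}
8 → miss, frames {9,8}
6 → miss, frames {9,8,6}
9 → hit
7 → miss, evict 8, frames {6,9,7}
1 → miss, evict 6, frames {9,7,1}
8 → miss, evict 9, frames {7,1,8}
1 → hit
8 → hit
1 → hit
7 → hit
8 → hit
7 → hit
8 → hit
6 → miss, evict 1, frames {7,8,6}
9 → miss, evict 7, frames {8,6,9}
8 → hit
1 → miss, evict 6, frames {9,8,1}
9 → hit
1 → hit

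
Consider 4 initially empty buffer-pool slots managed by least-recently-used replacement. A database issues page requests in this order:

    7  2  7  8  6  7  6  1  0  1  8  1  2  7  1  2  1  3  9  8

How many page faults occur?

7 -> miss, frames (7)
2 -> miss, frames (7 2)
7 -> hit
8 -> miss, frames (2 7 8)
6 -> miss, frames (2 7 8 6)
7 -> hit
6 -> hit
1 -> miss, evict 2, frames (8 7 6 1)
0 -> miss, evict 8, frames (7 6 1 0)
1 -> hit
8 -> miss, evict 7, frames (6 0 1 8)
1 -> hit
2 -> miss, evict 6, frames (0 8 1 2)
7 -> miss, evict 0, frames (8 1 2 7)
1 -> hit
2 -> hit
1 -> hit
3 -> miss, evict 8, frames (7 2 1 3)
9 -> miss, evict 7, frames (2 1 3 9)
8 -> miss, evict 2, frames (1 3 9 8)
Page faults: 12.

12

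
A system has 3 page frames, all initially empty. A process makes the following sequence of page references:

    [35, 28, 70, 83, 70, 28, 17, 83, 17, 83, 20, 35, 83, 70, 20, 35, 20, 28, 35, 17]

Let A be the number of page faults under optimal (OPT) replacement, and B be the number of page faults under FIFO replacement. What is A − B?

Under OPT: F F F F . . F . . . F F . . F . . F . F → 10 faults.
Under FIFO: F F F F . . F . . . F F F F F F . F . F → 13 faults.
A − B = 10 − 13 = -3.

-3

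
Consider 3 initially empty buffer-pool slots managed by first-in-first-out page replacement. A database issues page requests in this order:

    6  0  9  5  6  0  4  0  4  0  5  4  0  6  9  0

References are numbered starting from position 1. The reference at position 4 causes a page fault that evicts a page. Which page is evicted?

6

pos 1: 6: fault, frames (6)
pos 2: 0: fault, frames (6 0)
pos 3: 9: fault, frames (6 0 9)
pos 4: 5: fault, evict 6, frames (0 9 5)
At position 4, page 6 is evicted.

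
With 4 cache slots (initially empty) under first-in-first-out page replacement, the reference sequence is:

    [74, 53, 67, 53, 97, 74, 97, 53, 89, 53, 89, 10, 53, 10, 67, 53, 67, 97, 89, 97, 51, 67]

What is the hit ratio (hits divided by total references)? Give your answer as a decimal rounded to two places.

0.50

74 -> fault, frames [74]
53 -> fault, frames [74, 53]
67 -> fault, frames [74, 53, 67]
53 -> hit
97 -> fault, frames [74, 53, 67, 97]
74 -> hit
97 -> hit
53 -> hit
89 -> fault, evict 74, frames [53, 67, 97, 89]
53 -> hit
89 -> hit
10 -> fault, evict 53, frames [67, 97, 89, 10]
53 -> fault, evict 67, frames [97, 89, 10, 53]
10 -> hit
67 -> fault, evict 97, frames [89, 10, 53, 67]
53 -> hit
67 -> hit
97 -> fault, evict 89, frames [10, 53, 67, 97]
89 -> fault, evict 10, frames [53, 67, 97, 89]
97 -> hit
51 -> fault, evict 53, frames [67, 97, 89, 51]
67 -> hit
Hits: 11 of 22 references → 11/22 = 0.5000.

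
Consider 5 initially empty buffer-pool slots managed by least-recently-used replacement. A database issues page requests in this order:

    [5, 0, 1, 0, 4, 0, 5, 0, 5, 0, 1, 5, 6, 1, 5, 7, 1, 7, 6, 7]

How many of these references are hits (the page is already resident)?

5 -> fault, frames (5)
0 -> fault, frames (5 0)
1 -> fault, frames (5 0 1)
0 -> hit
4 -> fault, frames (5 1 0 4)
0 -> hit
5 -> hit
0 -> hit
5 -> hit
0 -> hit
1 -> hit
5 -> hit
6 -> fault, frames (4 0 1 5 6)
1 -> hit
5 -> hit
7 -> fault, evict 4, frames (0 6 1 5 7)
1 -> hit
7 -> hit
6 -> hit
7 -> hit
Hits: 14.

14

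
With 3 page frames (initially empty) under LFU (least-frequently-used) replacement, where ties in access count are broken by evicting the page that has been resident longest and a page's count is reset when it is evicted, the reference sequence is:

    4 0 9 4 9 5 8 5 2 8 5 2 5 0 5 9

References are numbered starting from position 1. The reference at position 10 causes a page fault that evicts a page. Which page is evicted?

2

pos 1: 4 -> miss, frames (4)
pos 2: 0 -> miss, frames (4 0)
pos 3: 9 -> miss, frames (4 0 9)
pos 4: 4 -> hit
pos 5: 9 -> hit
pos 6: 5 -> miss, evict 0, frames (4 9 5)
pos 7: 8 -> miss, evict 5, frames (4 9 8)
pos 8: 5 -> miss, evict 8, frames (4 9 5)
pos 9: 2 -> miss, evict 5, frames (4 9 2)
pos 10: 8 -> miss, evict 2, frames (4 9 8)
At position 10, page 2 is evicted.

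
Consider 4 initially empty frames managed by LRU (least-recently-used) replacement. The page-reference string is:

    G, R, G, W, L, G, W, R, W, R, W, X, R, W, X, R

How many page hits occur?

G -> miss, frames [G]
R -> miss, frames [G, R]
G -> hit
W -> miss, frames [R, G, W]
L -> miss, frames [R, G, W, L]
G -> hit
W -> hit
R -> hit
W -> hit
R -> hit
W -> hit
X -> miss, evict L, frames [G, R, W, X]
R -> hit
W -> hit
X -> hit
R -> hit
Hits: 11.

11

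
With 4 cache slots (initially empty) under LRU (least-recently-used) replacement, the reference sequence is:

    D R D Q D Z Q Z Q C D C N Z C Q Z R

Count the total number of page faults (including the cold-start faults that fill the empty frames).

9

D: fault, frames {D}
R: fault, frames {D,R}
D: hit
Q: fault, frames {R,D,Q}
D: hit
Z: fault, frames {R,Q,D,Z}
Q: hit
Z: hit
Q: hit
C: fault, evict R, frames {D,Z,Q,C}
D: hit
C: hit
N: fault, evict Z, frames {Q,D,C,N}
Z: fault, evict Q, frames {D,C,N,Z}
C: hit
Q: fault, evict D, frames {N,Z,C,Q}
Z: hit
R: fault, evict N, frames {C,Q,Z,R}
Page faults: 9.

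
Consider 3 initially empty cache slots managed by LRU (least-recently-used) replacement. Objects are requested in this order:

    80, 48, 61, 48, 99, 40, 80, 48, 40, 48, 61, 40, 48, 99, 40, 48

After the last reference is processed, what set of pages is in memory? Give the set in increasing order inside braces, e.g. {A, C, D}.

{40, 48, 99}

80 -> fault, frames {80}
48 -> fault, frames {80,48}
61 -> fault, frames {80,48,61}
48 -> hit
99 -> fault, evict 80, frames {61,48,99}
40 -> fault, evict 61, frames {48,99,40}
80 -> fault, evict 48, frames {99,40,80}
48 -> fault, evict 99, frames {40,80,48}
40 -> hit
48 -> hit
61 -> fault, evict 80, frames {40,48,61}
40 -> hit
48 -> hit
99 -> fault, evict 61, frames {40,48,99}
40 -> hit
48 -> hit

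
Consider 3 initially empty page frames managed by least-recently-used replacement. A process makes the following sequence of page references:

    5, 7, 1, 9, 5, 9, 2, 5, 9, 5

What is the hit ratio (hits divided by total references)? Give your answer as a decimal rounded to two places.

5 → fault, frames {5}
7 → fault, frames {5,7}
1 → fault, frames {5,7,1}
9 → fault, evict 5, frames {7,1,9}
5 → fault, evict 7, frames {1,9,5}
9 → hit
2 → fault, evict 1, frames {5,9,2}
5 → hit
9 → hit
5 → hit
Hits: 4 of 10 references → 4/10 = 0.4000.

0.40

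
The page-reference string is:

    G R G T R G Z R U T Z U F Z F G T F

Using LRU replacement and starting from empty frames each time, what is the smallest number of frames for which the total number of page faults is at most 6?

6

f=1: 18 faults
f=2: 16 faults
f=3: 10 faults
f=4: 9 faults
f=5: 7 faults
f=6: 6 faults
Smallest f with faults ≤ 6 is 6.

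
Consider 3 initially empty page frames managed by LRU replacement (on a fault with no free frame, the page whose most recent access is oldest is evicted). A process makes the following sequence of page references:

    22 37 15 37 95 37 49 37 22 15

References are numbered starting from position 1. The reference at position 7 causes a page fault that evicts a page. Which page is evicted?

15

pos 1: 22: miss, frames (22)
pos 2: 37: miss, frames (22 37)
pos 3: 15: miss, frames (22 37 15)
pos 4: 37: hit
pos 5: 95: miss, evict 22, frames (15 37 95)
pos 6: 37: hit
pos 7: 49: miss, evict 15, frames (95 37 49)
At position 7, page 15 is evicted.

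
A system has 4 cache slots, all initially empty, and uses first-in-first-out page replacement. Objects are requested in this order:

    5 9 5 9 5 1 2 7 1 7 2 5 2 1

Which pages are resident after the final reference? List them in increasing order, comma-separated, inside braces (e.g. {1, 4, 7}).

{1, 2, 5, 7}

5 → fault, frames [5]
9 → fault, frames [5, 9]
5 → hit
9 → hit
5 → hit
1 → fault, frames [5, 9, 1]
2 → fault, frames [5, 9, 1, 2]
7 → fault, evict 5, frames [9, 1, 2, 7]
1 → hit
7 → hit
2 → hit
5 → fault, evict 9, frames [1, 2, 7, 5]
2 → hit
1 → hit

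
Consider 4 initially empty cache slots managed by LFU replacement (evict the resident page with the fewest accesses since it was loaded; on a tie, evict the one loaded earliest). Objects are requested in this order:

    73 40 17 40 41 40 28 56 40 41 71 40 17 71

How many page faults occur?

73 -> miss, frames {73}
40 -> miss, frames {73,40}
17 -> miss, frames {73,40,17}
40 -> hit
41 -> miss, frames {73,40,17,41}
40 -> hit
28 -> miss, evict 73, frames {40,17,41,28}
56 -> miss, evict 17, frames {40,41,28,56}
40 -> hit
41 -> hit
71 -> miss, evict 28, frames {40,41,56,71}
40 -> hit
17 -> miss, evict 56, frames {40,41,71,17}
71 -> hit
Page faults: 8.

8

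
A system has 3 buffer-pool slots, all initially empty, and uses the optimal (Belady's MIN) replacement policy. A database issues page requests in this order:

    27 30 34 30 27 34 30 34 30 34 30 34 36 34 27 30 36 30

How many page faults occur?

27 -> miss, frames {27}
30 -> miss, frames {27,30}
34 -> miss, frames {27,30,34}
30 -> hit
27 -> hit
34 -> hit
30 -> hit
34 -> hit
30 -> hit
34 -> hit
30 -> hit
34 -> hit
36 -> miss, evict 30, frames {27,34,36}
34 -> hit
27 -> hit
30 -> miss, evict 34, frames {27,36,30}
36 -> hit
30 -> hit
Page faults: 5.

5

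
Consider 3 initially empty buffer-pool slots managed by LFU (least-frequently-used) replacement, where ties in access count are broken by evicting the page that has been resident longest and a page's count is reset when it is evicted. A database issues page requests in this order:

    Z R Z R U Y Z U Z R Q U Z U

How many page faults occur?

7

Z → miss, frames {Z}
R → miss, frames {Z,R}
Z → hit
R → hit
U → miss, frames {Z,R,U}
Y → miss, evict U, frames {Z,R,Y}
Z → hit
U → miss, evict Y, frames {Z,R,U}
Z → hit
R → hit
Q → miss, evict U, frames {Z,R,Q}
U → miss, evict Q, frames {Z,R,U}
Z → hit
U → hit
Page faults: 7.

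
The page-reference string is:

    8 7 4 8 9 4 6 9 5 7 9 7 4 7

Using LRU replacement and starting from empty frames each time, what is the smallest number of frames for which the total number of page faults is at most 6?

f=1: 14 faults
f=2: 12 faults
f=3: 8 faults
f=4: 8 faults
f=5: 7 faults
f=6: 6 faults
Smallest f with faults ≤ 6 is 6.

6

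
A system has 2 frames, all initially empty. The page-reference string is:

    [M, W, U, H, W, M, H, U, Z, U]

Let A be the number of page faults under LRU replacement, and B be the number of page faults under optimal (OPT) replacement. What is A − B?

2

Under LRU: F F F F F F F F F . → 9 faults.
Under OPT: F F F F . F . F F . → 7 faults.
A − B = 9 − 7 = 2.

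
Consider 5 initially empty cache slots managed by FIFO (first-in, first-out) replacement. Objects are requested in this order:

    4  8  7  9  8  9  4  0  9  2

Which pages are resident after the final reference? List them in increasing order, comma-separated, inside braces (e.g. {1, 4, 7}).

{0, 2, 7, 8, 9}

4: fault, frames (4)
8: fault, frames (4 8)
7: fault, frames (4 8 7)
9: fault, frames (4 8 7 9)
8: hit
9: hit
4: hit
0: fault, frames (4 8 7 9 0)
9: hit
2: fault, evict 4, frames (8 7 9 0 2)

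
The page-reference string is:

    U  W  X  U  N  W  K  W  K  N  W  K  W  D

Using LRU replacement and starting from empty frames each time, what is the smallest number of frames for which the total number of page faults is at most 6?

4

f=1: 14 faults
f=2: 11 faults
f=3: 7 faults
f=4: 6 faults
f=5: 6 faults
f=6: 6 faults
Smallest f with faults ≤ 6 is 4.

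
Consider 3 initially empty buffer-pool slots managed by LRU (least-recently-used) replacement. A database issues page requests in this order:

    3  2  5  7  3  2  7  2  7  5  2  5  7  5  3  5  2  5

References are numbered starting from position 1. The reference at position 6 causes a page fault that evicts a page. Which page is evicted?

pos 1: 3 → fault, frames (3)
pos 2: 2 → fault, frames (3 2)
pos 3: 5 → fault, frames (3 2 5)
pos 4: 7 → fault, evict 3, frames (2 5 7)
pos 5: 3 → fault, evict 2, frames (5 7 3)
pos 6: 2 → fault, evict 5, frames (7 3 2)
At position 6, page 5 is evicted.

5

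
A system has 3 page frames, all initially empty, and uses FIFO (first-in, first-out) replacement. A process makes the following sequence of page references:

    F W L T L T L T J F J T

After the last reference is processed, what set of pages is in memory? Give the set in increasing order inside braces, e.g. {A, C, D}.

{F, J, T}

F -> fault, frames [F]
W -> fault, frames [F, W]
L -> fault, frames [F, W, L]
T -> fault, evict F, frames [W, L, T]
L -> hit
T -> hit
L -> hit
T -> hit
J -> fault, evict W, frames [L, T, J]
F -> fault, evict L, frames [T, J, F]
J -> hit
T -> hit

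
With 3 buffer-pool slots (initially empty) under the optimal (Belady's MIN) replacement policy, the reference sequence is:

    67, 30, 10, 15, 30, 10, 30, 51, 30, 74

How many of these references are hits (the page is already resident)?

67 → miss, frames [67]
30 → miss, frames [67, 30]
10 → miss, frames [67, 30, 10]
15 → miss, evict 67, frames [30, 10, 15]
30 → hit
10 → hit
30 → hit
51 → miss, evict 15, frames [30, 10, 51]
30 → hit
74 → miss, evict 51, frames [30, 10, 74]
Hits: 4.

4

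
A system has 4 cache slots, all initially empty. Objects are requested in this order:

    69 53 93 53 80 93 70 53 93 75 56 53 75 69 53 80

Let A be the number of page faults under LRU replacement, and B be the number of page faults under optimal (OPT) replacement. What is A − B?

Under LRU: F F F . F . F . . F F . . F . F → 9 faults.
Under OPT: F F F . F . F . . F F . . . . F → 8 faults.
A − B = 9 − 8 = 1.

1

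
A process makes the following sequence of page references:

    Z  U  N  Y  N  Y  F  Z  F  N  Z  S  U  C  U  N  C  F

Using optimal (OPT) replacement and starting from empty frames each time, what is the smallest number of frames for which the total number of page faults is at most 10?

f=1: 18 faults
f=2: 12 faults
f=3: 9 faults
f=4: 7 faults
f=5: 7 faults
f=6: 7 faults
f=7: 7 faults
Smallest f with faults ≤ 10 is 3.

3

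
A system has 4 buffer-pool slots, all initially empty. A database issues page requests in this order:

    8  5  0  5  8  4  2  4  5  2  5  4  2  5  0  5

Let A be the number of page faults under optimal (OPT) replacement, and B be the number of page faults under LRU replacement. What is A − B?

-1

Under OPT: F F F . . F F . . . . . . . . . → 5 faults.
Under LRU: F F F . . F F . . . . . . . F . → 6 faults.
A − B = 5 − 6 = -1.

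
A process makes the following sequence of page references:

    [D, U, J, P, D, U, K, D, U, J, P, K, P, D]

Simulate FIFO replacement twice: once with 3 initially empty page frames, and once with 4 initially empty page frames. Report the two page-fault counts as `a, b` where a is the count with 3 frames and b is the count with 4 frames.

10, 11

3 frames: F F F F F F F . . F F . . F → 10 faults.
4 frames: F F F F . . F F F F F F . F → 11 faults.
11 > 10: adding a frame increased faults — Belady's anomaly.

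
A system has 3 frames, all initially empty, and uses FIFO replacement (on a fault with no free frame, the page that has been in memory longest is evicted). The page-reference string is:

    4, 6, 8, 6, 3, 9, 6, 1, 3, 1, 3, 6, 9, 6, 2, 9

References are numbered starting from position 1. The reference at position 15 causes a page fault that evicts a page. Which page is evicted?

pos 1: 4: miss, frames (4)
pos 2: 6: miss, frames (4 6)
pos 3: 8: miss, frames (4 6 8)
pos 4: 6: hit
pos 5: 3: miss, evict 4, frames (6 8 3)
pos 6: 9: miss, evict 6, frames (8 3 9)
pos 7: 6: miss, evict 8, frames (3 9 6)
pos 8: 1: miss, evict 3, frames (9 6 1)
pos 9: 3: miss, evict 9, frames (6 1 3)
pos 10: 1: hit
pos 11: 3: hit
pos 12: 6: hit
pos 13: 9: miss, evict 6, frames (1 3 9)
pos 14: 6: miss, evict 1, frames (3 9 6)
pos 15: 2: miss, evict 3, frames (9 6 2)
At position 15, page 3 is evicted.

3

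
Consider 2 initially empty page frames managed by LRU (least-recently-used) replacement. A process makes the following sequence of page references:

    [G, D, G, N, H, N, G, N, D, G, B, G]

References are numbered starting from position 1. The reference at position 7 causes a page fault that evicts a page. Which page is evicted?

H

pos 1: G → fault, frames [G]
pos 2: D → fault, frames [G, D]
pos 3: G → hit
pos 4: N → fault, evict D, frames [G, N]
pos 5: H → fault, evict G, frames [N, H]
pos 6: N → hit
pos 7: G → fault, evict H, frames [N, G]
At position 7, page H is evicted.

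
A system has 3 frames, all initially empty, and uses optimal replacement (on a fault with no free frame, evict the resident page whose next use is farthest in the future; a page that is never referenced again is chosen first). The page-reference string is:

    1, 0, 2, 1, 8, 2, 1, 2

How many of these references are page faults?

4

1 → fault, frames [1]
0 → fault, frames [1, 0]
2 → fault, frames [1, 0, 2]
1 → hit
8 → fault, evict 0, frames [1, 2, 8]
2 → hit
1 → hit
2 → hit
Page faults: 4.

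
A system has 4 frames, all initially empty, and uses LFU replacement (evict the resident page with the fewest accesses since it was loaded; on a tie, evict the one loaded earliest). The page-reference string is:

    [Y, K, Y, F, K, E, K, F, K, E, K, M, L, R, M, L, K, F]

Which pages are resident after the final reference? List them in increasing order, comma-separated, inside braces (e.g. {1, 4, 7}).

{E, F, K, L}

Y → fault, frames {Y}
K → fault, frames {Y,K}
Y → hit
F → fault, frames {Y,K,F}
K → hit
E → fault, frames {Y,K,F,E}
K → hit
F → hit
K → hit
E → hit
K → hit
M → fault, evict Y, frames {K,F,E,M}
L → fault, evict M, frames {K,F,E,L}
R → fault, evict L, frames {K,F,E,R}
M → fault, evict R, frames {K,F,E,M}
L → fault, evict M, frames {K,F,E,L}
K → hit
F → hit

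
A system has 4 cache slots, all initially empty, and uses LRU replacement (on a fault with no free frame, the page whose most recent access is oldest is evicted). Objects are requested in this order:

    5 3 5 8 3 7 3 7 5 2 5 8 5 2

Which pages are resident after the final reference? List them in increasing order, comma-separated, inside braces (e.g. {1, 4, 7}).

5 → miss, frames (5)
3 → miss, frames (5 3)
5 → hit
8 → miss, frames (3 5 8)
3 → hit
7 → miss, frames (5 8 3 7)
3 → hit
7 → hit
5 → hit
2 → miss, evict 8, frames (3 7 5 2)
5 → hit
8 → miss, evict 3, frames (7 2 5 8)
5 → hit
2 → hit

{2, 5, 7, 8}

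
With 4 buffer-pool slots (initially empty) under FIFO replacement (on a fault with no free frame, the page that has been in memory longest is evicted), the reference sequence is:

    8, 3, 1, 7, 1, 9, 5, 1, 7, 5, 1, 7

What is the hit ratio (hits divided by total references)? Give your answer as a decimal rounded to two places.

8 -> fault, frames (8)
3 -> fault, frames (8 3)
1 -> fault, frames (8 3 1)
7 -> fault, frames (8 3 1 7)
1 -> hit
9 -> fault, evict 8, frames (3 1 7 9)
5 -> fault, evict 3, frames (1 7 9 5)
1 -> hit
7 -> hit
5 -> hit
1 -> hit
7 -> hit
Hits: 6 of 12 references → 6/12 = 0.5000.

0.50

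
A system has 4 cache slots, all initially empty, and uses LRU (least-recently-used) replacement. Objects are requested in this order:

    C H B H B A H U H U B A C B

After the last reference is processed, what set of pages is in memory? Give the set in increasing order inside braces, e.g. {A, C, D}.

{A, B, C, U}

C → fault, frames [C]
H → fault, frames [C, H]
B → fault, frames [C, H, B]
H → hit
B → hit
A → fault, frames [C, H, B, A]
H → hit
U → fault, evict C, frames [B, A, H, U]
H → hit
U → hit
B → hit
A → hit
C → fault, evict H, frames [U, B, A, C]
B → hit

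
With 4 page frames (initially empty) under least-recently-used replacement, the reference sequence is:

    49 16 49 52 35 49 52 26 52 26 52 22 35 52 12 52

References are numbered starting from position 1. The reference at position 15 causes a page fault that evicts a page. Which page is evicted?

26

pos 1: 49 → miss, frames [49]
pos 2: 16 → miss, frames [49, 16]
pos 3: 49 → hit
pos 4: 52 → miss, frames [16, 49, 52]
pos 5: 35 → miss, frames [16, 49, 52, 35]
pos 6: 49 → hit
pos 7: 52 → hit
pos 8: 26 → miss, evict 16, frames [35, 49, 52, 26]
pos 9: 52 → hit
pos 10: 26 → hit
pos 11: 52 → hit
pos 12: 22 → miss, evict 35, frames [49, 26, 52, 22]
pos 13: 35 → miss, evict 49, frames [26, 52, 22, 35]
pos 14: 52 → hit
pos 15: 12 → miss, evict 26, frames [22, 35, 52, 12]
At position 15, page 26 is evicted.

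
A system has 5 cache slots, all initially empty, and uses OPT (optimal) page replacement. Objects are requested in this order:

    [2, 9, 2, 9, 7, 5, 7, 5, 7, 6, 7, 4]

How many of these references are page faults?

2 -> fault, frames {2}
9 -> fault, frames {2,9}
2 -> hit
9 -> hit
7 -> fault, frames {2,9,7}
5 -> fault, frames {2,9,7,5}
7 -> hit
5 -> hit
7 -> hit
6 -> fault, frames {2,9,7,5,6}
7 -> hit
4 -> fault, evict 6, frames {2,9,7,5,4}
Page faults: 6.

6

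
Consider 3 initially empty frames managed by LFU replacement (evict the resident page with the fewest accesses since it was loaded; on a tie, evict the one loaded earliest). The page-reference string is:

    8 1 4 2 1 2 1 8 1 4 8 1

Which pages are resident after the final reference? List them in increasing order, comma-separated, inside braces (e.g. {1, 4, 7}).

8 -> miss, frames (8)
1 -> miss, frames (8 1)
4 -> miss, frames (8 1 4)
2 -> miss, evict 8, frames (1 4 2)
1 -> hit
2 -> hit
1 -> hit
8 -> miss, evict 4, frames (1 2 8)
1 -> hit
4 -> miss, evict 8, frames (1 2 4)
8 -> miss, evict 4, frames (1 2 8)
1 -> hit

{1, 2, 8}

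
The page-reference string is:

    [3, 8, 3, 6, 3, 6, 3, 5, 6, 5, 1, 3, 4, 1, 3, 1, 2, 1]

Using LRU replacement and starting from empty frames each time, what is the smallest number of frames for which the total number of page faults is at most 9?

f=1: 18 faults
f=2: 11 faults
f=3: 8 faults
f=4: 7 faults
f=5: 7 faults
f=6: 7 faults
f=7: 7 faults
Smallest f with faults ≤ 9 is 3.

3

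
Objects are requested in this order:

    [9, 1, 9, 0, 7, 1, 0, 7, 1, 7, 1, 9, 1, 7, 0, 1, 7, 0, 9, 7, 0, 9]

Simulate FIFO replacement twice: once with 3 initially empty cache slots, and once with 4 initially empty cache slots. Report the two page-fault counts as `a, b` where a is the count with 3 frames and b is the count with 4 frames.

9, 4

3 frames: F F . F F . . . . . . F F . F . F . F . . . → 9 faults.
4 frames: F F . F F . . . . . . . . . . . . . . . . . → 4 faults.
4 < 9: adding a frame reduced faults, as is typical.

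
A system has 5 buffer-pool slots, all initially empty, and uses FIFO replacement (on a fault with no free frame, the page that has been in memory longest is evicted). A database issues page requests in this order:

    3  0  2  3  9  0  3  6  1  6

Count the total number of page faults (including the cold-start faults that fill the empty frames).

3 → fault, frames (3)
0 → fault, frames (3 0)
2 → fault, frames (3 0 2)
3 → hit
9 → fault, frames (3 0 2 9)
0 → hit
3 → hit
6 → fault, frames (3 0 2 9 6)
1 → fault, evict 3, frames (0 2 9 6 1)
6 → hit
Page faults: 6.

6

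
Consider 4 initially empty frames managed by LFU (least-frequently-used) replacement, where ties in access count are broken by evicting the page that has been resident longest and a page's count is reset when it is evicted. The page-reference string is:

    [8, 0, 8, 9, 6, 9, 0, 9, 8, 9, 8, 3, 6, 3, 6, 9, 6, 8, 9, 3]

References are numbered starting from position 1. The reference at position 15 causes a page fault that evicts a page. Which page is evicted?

3

pos 1: 8 -> miss, frames [8]
pos 2: 0 -> miss, frames [8, 0]
pos 3: 8 -> hit
pos 4: 9 -> miss, frames [8, 0, 9]
pos 5: 6 -> miss, frames [8, 0, 9, 6]
pos 6: 9 -> hit
pos 7: 0 -> hit
pos 8: 9 -> hit
pos 9: 8 -> hit
pos 10: 9 -> hit
pos 11: 8 -> hit
pos 12: 3 -> miss, evict 6, frames [8, 0, 9, 3]
pos 13: 6 -> miss, evict 3, frames [8, 0, 9, 6]
pos 14: 3 -> miss, evict 6, frames [8, 0, 9, 3]
pos 15: 6 -> miss, evict 3, frames [8, 0, 9, 6]
At position 15, page 3 is evicted.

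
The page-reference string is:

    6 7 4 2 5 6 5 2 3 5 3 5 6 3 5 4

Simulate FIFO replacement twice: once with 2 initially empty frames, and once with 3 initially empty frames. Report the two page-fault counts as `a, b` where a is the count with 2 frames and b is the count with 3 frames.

13, 8

2 frames: F F F F F F . F F F . . F F F F → 13 faults.
3 frames: F F F F F F . . F . . . . . . F → 8 faults.
8 < 13: adding a frame reduced faults, as is typical.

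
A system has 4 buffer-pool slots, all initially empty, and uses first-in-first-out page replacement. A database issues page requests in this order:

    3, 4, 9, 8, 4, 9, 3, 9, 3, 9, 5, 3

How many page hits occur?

3 -> fault, frames (3)
4 -> fault, frames (3 4)
9 -> fault, frames (3 4 9)
8 -> fault, frames (3 4 9 8)
4 -> hit
9 -> hit
3 -> hit
9 -> hit
3 -> hit
9 -> hit
5 -> fault, evict 3, frames (4 9 8 5)
3 -> fault, evict 4, frames (9 8 5 3)
Hits: 6.

6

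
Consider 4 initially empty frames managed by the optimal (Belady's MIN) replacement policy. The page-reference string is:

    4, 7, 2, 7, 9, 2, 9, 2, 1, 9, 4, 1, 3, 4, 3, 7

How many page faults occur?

4: fault, frames [4]
7: fault, frames [4, 7]
2: fault, frames [4, 7, 2]
7: hit
9: fault, frames [4, 7, 2, 9]
2: hit
9: hit
2: hit
1: fault, evict 2, frames [4, 7, 9, 1]
9: hit
4: hit
1: hit
3: fault, evict 1, frames [4, 7, 9, 3]
4: hit
3: hit
7: hit
Page faults: 6.

6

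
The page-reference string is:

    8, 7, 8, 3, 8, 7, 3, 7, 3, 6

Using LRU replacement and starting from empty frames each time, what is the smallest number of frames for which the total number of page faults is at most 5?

3

f=1: 10 faults
f=2: 6 faults
f=3: 4 faults
f=4: 4 faults
Smallest f with faults ≤ 5 is 3.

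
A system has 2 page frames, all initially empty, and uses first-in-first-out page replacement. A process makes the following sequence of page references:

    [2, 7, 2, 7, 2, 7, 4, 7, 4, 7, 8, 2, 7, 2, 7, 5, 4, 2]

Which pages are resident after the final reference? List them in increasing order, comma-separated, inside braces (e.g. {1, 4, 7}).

{2, 4}

2 -> miss, frames [2]
7 -> miss, frames [2, 7]
2 -> hit
7 -> hit
2 -> hit
7 -> hit
4 -> miss, evict 2, frames [7, 4]
7 -> hit
4 -> hit
7 -> hit
8 -> miss, evict 7, frames [4, 8]
2 -> miss, evict 4, frames [8, 2]
7 -> miss, evict 8, frames [2, 7]
2 -> hit
7 -> hit
5 -> miss, evict 2, frames [7, 5]
4 -> miss, evict 7, frames [5, 4]
2 -> miss, evict 5, frames [4, 2]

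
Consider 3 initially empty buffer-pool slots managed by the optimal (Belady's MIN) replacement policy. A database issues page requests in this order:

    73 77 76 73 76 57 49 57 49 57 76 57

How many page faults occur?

73 -> miss, frames [73]
77 -> miss, frames [73, 77]
76 -> miss, frames [73, 77, 76]
73 -> hit
76 -> hit
57 -> miss, evict 77, frames [73, 76, 57]
49 -> miss, evict 73, frames [76, 57, 49]
57 -> hit
49 -> hit
57 -> hit
76 -> hit
57 -> hit
Page faults: 5.

5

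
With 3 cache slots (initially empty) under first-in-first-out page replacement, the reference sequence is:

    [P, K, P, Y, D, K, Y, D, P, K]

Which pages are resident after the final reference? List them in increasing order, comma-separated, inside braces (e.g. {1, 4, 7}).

P -> fault, frames (P)
K -> fault, frames (P K)
P -> hit
Y -> fault, frames (P K Y)
D -> fault, evict P, frames (K Y D)
K -> hit
Y -> hit
D -> hit
P -> fault, evict K, frames (Y D P)
K -> fault, evict Y, frames (D P K)

{D, K, P}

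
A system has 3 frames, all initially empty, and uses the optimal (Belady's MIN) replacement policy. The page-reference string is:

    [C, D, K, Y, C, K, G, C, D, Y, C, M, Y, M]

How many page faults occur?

7

C -> miss, frames {C}
D -> miss, frames {C,D}
K -> miss, frames {C,D,K}
Y -> miss, evict D, frames {C,K,Y}
C -> hit
K -> hit
G -> miss, evict K, frames {C,Y,G}
C -> hit
D -> miss, evict G, frames {C,Y,D}
Y -> hit
C -> hit
M -> miss, evict D, frames {C,Y,M}
Y -> hit
M -> hit
Page faults: 7.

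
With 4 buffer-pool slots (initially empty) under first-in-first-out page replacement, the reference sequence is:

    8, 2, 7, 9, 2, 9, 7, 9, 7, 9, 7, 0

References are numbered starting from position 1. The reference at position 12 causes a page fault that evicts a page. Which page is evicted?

8

pos 1: 8: miss, frames (8)
pos 2: 2: miss, frames (8 2)
pos 3: 7: miss, frames (8 2 7)
pos 4: 9: miss, frames (8 2 7 9)
pos 5: 2: hit
pos 6: 9: hit
pos 7: 7: hit
pos 8: 9: hit
pos 9: 7: hit
pos 10: 9: hit
pos 11: 7: hit
pos 12: 0: miss, evict 8, frames (2 7 9 0)
At position 12, page 8 is evicted.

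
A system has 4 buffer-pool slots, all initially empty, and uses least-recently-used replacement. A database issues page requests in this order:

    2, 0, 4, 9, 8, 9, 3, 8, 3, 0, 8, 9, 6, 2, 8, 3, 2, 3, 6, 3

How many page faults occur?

10

2 → fault, frames (2)
0 → fault, frames (2 0)
4 → fault, frames (2 0 4)
9 → fault, frames (2 0 4 9)
8 → fault, evict 2, frames (0 4 9 8)
9 → hit
3 → fault, evict 0, frames (4 8 9 3)
8 → hit
3 → hit
0 → fault, evict 4, frames (9 8 3 0)
8 → hit
9 → hit
6 → fault, evict 3, frames (0 8 9 6)
2 → fault, evict 0, frames (8 9 6 2)
8 → hit
3 → fault, evict 9, frames (6 2 8 3)
2 → hit
3 → hit
6 → hit
3 → hit
Page faults: 10.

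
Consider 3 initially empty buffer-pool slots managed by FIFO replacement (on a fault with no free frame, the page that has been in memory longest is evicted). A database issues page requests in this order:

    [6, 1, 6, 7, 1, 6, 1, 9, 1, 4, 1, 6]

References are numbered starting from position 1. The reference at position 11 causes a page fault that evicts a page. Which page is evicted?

7

pos 1: 6: miss, frames (6)
pos 2: 1: miss, frames (6 1)
pos 3: 6: hit
pos 4: 7: miss, frames (6 1 7)
pos 5: 1: hit
pos 6: 6: hit
pos 7: 1: hit
pos 8: 9: miss, evict 6, frames (1 7 9)
pos 9: 1: hit
pos 10: 4: miss, evict 1, frames (7 9 4)
pos 11: 1: miss, evict 7, frames (9 4 1)
At position 11, page 7 is evicted.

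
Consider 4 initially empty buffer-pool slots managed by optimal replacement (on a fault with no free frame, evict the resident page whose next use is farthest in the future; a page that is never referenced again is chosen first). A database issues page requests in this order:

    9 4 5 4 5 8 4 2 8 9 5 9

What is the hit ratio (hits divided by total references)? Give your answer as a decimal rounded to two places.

0.58

9 → fault, frames (9)
4 → fault, frames (9 4)
5 → fault, frames (9 4 5)
4 → hit
5 → hit
8 → fault, frames (9 4 5 8)
4 → hit
2 → fault, evict 4, frames (9 5 8 2)
8 → hit
9 → hit
5 → hit
9 → hit
Hits: 7 of 12 references → 7/12 = 0.5833.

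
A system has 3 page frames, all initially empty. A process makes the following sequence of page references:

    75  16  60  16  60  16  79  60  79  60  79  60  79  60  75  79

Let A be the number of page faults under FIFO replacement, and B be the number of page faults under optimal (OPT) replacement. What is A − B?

1

Under FIFO: F F F . . . F . . . . . . . F . → 5 faults.
Under OPT: F F F . . . F . . . . . . . . . → 4 faults.
A − B = 5 − 4 = 1.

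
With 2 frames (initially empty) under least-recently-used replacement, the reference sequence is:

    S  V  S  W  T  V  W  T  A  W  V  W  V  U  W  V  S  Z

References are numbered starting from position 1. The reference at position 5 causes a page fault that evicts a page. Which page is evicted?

S

pos 1: S -> miss, frames {S}
pos 2: V -> miss, frames {S,V}
pos 3: S -> hit
pos 4: W -> miss, evict V, frames {S,W}
pos 5: T -> miss, evict S, frames {W,T}
At position 5, page S is evicted.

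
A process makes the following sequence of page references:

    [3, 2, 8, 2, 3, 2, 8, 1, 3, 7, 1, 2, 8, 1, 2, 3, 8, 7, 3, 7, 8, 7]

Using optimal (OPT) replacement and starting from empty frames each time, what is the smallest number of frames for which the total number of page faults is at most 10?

f=1: 22 faults
f=2: 13 faults
f=3: 8 faults
f=4: 6 faults
f=5: 5 faults
Smallest f with faults ≤ 10 is 3.

3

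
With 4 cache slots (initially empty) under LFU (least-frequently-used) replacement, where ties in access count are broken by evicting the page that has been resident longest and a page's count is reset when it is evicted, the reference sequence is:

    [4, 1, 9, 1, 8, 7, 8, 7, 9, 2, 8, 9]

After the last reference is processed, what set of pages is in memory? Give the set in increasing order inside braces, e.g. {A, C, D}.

{2, 7, 8, 9}

4 -> miss, frames {4}
1 -> miss, frames {4,1}
9 -> miss, frames {4,1,9}
1 -> hit
8 -> miss, frames {4,1,9,8}
7 -> miss, evict 4, frames {1,9,8,7}
8 -> hit
7 -> hit
9 -> hit
2 -> miss, evict 1, frames {9,8,7,2}
8 -> hit
9 -> hit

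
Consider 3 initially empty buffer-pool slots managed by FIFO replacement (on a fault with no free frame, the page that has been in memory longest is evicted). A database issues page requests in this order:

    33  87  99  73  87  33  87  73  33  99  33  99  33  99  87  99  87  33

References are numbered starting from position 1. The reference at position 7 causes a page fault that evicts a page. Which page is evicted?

99

pos 1: 33: miss, frames {33}
pos 2: 87: miss, frames {33,87}
pos 3: 99: miss, frames {33,87,99}
pos 4: 73: miss, evict 33, frames {87,99,73}
pos 5: 87: hit
pos 6: 33: miss, evict 87, frames {99,73,33}
pos 7: 87: miss, evict 99, frames {73,33,87}
At position 7, page 99 is evicted.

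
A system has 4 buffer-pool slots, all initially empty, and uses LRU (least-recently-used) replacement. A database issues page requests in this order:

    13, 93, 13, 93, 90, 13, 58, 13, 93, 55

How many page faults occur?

13 → miss, frames {13}
93 → miss, frames {13,93}
13 → hit
93 → hit
90 → miss, frames {13,93,90}
13 → hit
58 → miss, frames {93,90,13,58}
13 → hit
93 → hit
55 → miss, evict 90, frames {58,13,93,55}
Page faults: 5.

5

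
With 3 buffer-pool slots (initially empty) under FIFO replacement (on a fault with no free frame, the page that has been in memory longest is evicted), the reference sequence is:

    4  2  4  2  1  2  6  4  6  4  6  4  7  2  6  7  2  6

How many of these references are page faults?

4 -> fault, frames (4)
2 -> fault, frames (4 2)
4 -> hit
2 -> hit
1 -> fault, frames (4 2 1)
2 -> hit
6 -> fault, evict 4, frames (2 1 6)
4 -> fault, evict 2, frames (1 6 4)
6 -> hit
4 -> hit
6 -> hit
4 -> hit
7 -> fault, evict 1, frames (6 4 7)
2 -> fault, evict 6, frames (4 7 2)
6 -> fault, evict 4, frames (7 2 6)
7 -> hit
2 -> hit
6 -> hit
Page faults: 8.

8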